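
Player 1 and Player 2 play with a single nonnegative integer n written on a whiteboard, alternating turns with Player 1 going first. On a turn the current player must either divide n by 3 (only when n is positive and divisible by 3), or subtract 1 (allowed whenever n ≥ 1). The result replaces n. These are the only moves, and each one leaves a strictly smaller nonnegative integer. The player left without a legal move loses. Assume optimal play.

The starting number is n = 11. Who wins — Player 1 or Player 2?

Player 2 wins.

Use the standard recursion: the mover loses at a terminal position; elsewhere, the mover wins exactly when some move hands the opponent an L position.
n=0: no move → L
n=1: →0(L), so W
n=2: →1(W) only, which is W, so L
n=3: →2(L), so W
n=4: →3(W) only, which is W, so L
n=5: →4(L), so W
n=6: →2(L), so W
n=7: →6(W) only, which is W, so L
n=8: →7(L), so W
n=9: →3(W), 8(W) — all W, so L
n=10: →9(L), so W
n=11: →10(W) only, which is W, so L
Every move from 11 reaches a W position, so the mover loses.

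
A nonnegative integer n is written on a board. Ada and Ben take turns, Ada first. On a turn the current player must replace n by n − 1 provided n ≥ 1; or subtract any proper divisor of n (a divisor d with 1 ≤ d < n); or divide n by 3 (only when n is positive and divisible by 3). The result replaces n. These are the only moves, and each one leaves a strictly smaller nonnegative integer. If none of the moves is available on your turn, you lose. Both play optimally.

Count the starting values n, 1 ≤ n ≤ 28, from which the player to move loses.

11

Positions with no move are L. A position that does have a move is losing for the player to move precisely when every available move leads to a winning position for the opponent. Fill in the labels:
n=0: no move → L
n=1: W (go to 0, an L position)
n=2: L (sole option 1(W) is W)
n=3: W (go to 2, an L position)
n=4: W (go to 2, an L position)
n=5: L (sole option 4(W) is W)
n=6: W (go to 2, an L position)
n=7: L (sole option 6(W) is W)
n=8: W (go to 7, an L position)
n=9: L (options 3(W), 6(W), 8(W) are all W)
n=10: W (go to 5, an L position)
n=11: L (sole option 10(W) is W)
n=12: W (go to 9, an L position)
n=13: L (sole option 12(W) is W)
n=14: W (go to 7, an L position)
n=15: W (go to 5, an L position)
n=16: L (options 8(W), 12(W), 14(W), 15(W) are all W)
n=17: W (go to 16, an L position)
n=18: W (go to 9, an L position)
n=19: L (sole option 18(W) is W)
n=20: W (go to 16, an L position)
n=21: W (go to 7, an L position)
n=22: W (go to 11, an L position)
n=23: L (sole option 22(W) is W)
n=24: W (go to 16, an L position)
n=25: L (options 20(W), 24(W) are all W)
n=26: W (go to 13, an L position)
n=27: W (go to 9, an L position)
n=28: L (options 14(W), 21(W), 24(W), 26(W), 27(W) are all W)
L entries with 1 ≤ n ≤ 28 (n=0 is outside the asked range and is not counted): n = 2, 5, 7, 9, 11, 13, 16, 19, 23, 25, 28; that makes 11.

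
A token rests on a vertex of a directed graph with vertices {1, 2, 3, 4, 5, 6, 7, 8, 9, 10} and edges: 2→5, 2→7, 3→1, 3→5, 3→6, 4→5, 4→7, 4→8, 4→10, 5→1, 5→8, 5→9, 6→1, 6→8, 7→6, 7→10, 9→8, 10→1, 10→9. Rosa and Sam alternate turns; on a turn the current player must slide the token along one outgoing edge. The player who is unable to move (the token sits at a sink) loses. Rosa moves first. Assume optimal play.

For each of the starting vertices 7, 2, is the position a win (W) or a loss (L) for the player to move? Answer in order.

7: L, 2: W

Label each position W (a win for the player to move) or L (a loss). A position with no legal move is L; any other position is W exactly when some move reaches an L, and L when every move reaches a W.
Every edge goes from a vertex to one that appears earlier in the order 8, 1, 6, 9, 10, 5, 3, 7, 4, 2, so processing vertices in that order labels each vertex after all of its successors.
8: no outgoing edge → L
1: no outgoing edge → L
6: W (go to 1, an L position)
9: W (go to 8, an L position)
10: W (go to 1, an L position)
5: W (go to 1, an L position)
3: W (go to 1, an L position)
7: L (options 10(W), 6(W) are all W)
4: W (go to 7, an L position)
2: W (go to 7, an L position)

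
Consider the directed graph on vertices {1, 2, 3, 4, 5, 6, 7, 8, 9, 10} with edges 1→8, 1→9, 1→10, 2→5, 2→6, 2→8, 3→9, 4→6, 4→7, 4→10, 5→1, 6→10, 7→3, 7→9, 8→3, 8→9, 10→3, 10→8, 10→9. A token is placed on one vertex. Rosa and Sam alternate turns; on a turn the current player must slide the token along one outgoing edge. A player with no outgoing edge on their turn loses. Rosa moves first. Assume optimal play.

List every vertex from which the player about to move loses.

5, 6, 9

Work bottom-up. With no move the player to move loses. Otherwise the position is W if at least one move leads to an L position for the opponent, and L if every move leads to a W.
Every edge goes from a vertex to one that appears earlier in the order 9, 3, 8, 10, 1, 7, 6, 4, 5, 2, so processing vertices in that order labels each vertex after all of its successors.
9: no outgoing edge → L
3: →9(L), so W
8: →9(L), so W
10: →9(L), so W
1: →9(L), so W
7: →9(L), so W
6: →10(W) only, which is W, so L
4: →6(L), so W
5: →1(W) only, which is W, so L
2: →5(L), so W
Reading off the rows marked L gives the requested list; there are 3 such vertices.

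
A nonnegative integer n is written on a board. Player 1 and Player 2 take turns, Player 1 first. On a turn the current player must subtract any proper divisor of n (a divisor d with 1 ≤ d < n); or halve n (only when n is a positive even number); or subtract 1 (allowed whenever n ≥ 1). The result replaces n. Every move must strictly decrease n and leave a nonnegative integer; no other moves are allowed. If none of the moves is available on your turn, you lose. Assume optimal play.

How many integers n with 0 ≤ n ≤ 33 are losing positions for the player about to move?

17

Compute win/loss labels from the base case upward. A position with no move is L. Any other position is W if it can reach an L in one move, else L.
n=0: no move → L
n=1: can move to 0, which is L ⇒ W
n=2: the only move is to 1(W), a W ⇒ L
n=3: can move to 2, which is L ⇒ W
n=4: can move to 2, which is L ⇒ W
n=5: the only move is to 4(W), a W ⇒ L
n=6: can move to 5, which is L ⇒ W
n=7: the only move is to 6(W), a W ⇒ L
n=8: can move to 7, which is L ⇒ W
n=9: moves to 6(W), 8(W); every one is W ⇒ L
n=10: can move to 5, which is L ⇒ W
n=11: the only move is to 10(W), a W ⇒ L
n=12: can move to 9, which is L ⇒ W
n=13: the only move is to 12(W), a W ⇒ L
n=14: can move to 7, which is L ⇒ W
n=15: moves to 10(W), 12(W), 14(W); every one is W ⇒ L
n=16: can move to 15, which is L ⇒ W
n=17: the only move is to 16(W), a W ⇒ L
n=18: can move to 9, which is L ⇒ W
n=19: the only move is to 18(W), a W ⇒ L
n=20: can move to 15, which is L ⇒ W
n=21: moves to 14(W), 18(W), 20(W); every one is W ⇒ L
n=22: can move to 11, which is L ⇒ W
n=23: the only move is to 22(W), a W ⇒ L
n=24: can move to 21, which is L ⇒ W
n=25: moves to 20(W), 24(W); every one is W ⇒ L
n=26: can move to 13, which is L ⇒ W
n=27: moves to 18(W), 24(W), 26(W); every one is W ⇒ L
n=28: can move to 21, which is L ⇒ W
n=29: the only move is to 28(W), a W ⇒ L
n=30: can move to 15, which is L ⇒ W
n=31: the only move is to 30(W), a W ⇒ L
n=32: can move to 31, which is L ⇒ W
n=33: moves to 22(W), 30(W), 32(W); every one is W ⇒ L
L entries with 0 ≤ n ≤ 33: n = 0, 2, 5, 7, 9, 11, 13, 15, 17, 19, 21, 23, 25, 27, 29, 31, 33; that makes 17.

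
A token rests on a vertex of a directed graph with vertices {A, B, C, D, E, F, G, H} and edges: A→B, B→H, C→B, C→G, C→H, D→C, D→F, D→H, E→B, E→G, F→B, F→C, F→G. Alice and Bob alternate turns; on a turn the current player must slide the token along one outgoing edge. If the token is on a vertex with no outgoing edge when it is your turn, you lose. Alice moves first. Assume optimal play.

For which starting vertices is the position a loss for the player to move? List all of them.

Work bottom-up. With no move the player to move loses. Otherwise the position is W if at least one move leads to an L position for the opponent, and L if every move leads to a W.
Every edge goes from a vertex to one that appears earlier in the order H, G, B, C, F, E, D, A, so processing vertices in that order labels each vertex after all of its successors.
H: no outgoing edge → L
G: no outgoing edge → L
B: reaches L-position H → W
C: reaches L-position G → W
F: reaches L-position G → W
E: reaches L-position G → W
D: reaches L-position H → W
A: only reaches B(W), which is W → L
The losing starting vertices are exactly the entries labelled L in this table (3 of them).

A, G, H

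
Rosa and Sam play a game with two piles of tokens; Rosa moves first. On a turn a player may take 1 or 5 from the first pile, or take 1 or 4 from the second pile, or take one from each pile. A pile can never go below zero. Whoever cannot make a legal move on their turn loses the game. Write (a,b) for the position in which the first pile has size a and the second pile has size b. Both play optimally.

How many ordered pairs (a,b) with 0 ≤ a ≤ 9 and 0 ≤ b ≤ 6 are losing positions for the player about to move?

20

Compute win/loss labels from the base case upward. A position with no move is L. Any other position is W if it can reach an L in one move, else L.
Every move lowers a or b (never raises either), so fill the grid row by row in increasing a, and left to right within a row: each cell's successors are then already labelled.
      b=0  b=1  b=2  b=3  b=4  b=5  b=6
a=0:    L    W    L    W    W    L    W
a=1:    W    W    W    W    L    W    W
a=2:    L    W    L    W    W    W    W
a=3:    W    W    W    W    L    W    L
a=4:    L    W    L    W    W    W    W
a=5:    W    W    W    W    L    W    L
a=6:    L    W    L    W    W    W    W
a=7:    W    W    W    W    L    W    L
a=8:    L    W    L    W    W    W    W
a=9:    W    W    W    W    L    W    L
Cells with no legal move (terminal, hence L): (0,0).
The remaining L cells, each justified by listing all of its moves:
(0,2): →(0,1)(W) only, which is W, so L
(0,5): →(0,4)(W), (0,1)(W) — all W, so L
(1,4): →(0,4)(W), (1,3)(W), (1,0)(W), (0,3)(W) — all W, so L
(2,0): →(1,0)(W) only, which is W, so L
(2,2): →(1,2)(W), (2,1)(W), (1,1)(W) — all W, so L
(3,4): →(2,4)(W), (3,3)(W), (3,0)(W), (2,3)(W) — all W, so L
(3,6): →(2,6)(W), (3,5)(W), (3,2)(W), (2,5)(W) — all W, so L
(4,0): →(3,0)(W) only, which is W, so L
(4,2): →(3,2)(W), (4,1)(W), (3,1)(W) — all W, so L
(5,4): →(4,4)(W), (0,4)(W), (5,3)(W), (5,0)(W), (4,3)(W) — all W, so L
(5,6): →(4,6)(W), (0,6)(W), (5,5)(W), (5,2)(W), (4,5)(W) — all W, so L
(6,0): →(5,0)(W), (1,0)(W) — all W, so L
(6,2): →(5,2)(W), (1,2)(W), (6,1)(W), (5,1)(W) — all W, so L
(7,4): →(6,4)(W), (2,4)(W), (7,3)(W), (7,0)(W), (6,3)(W) — all W, so L
(7,6): →(6,6)(W), (2,6)(W), (7,5)(W), (7,2)(W), (6,5)(W) — all W, so L
(8,0): →(7,0)(W), (3,0)(W) — all W, so L
(8,2): →(7,2)(W), (3,2)(W), (8,1)(W), (7,1)(W) — all W, so L
(9,4): →(8,4)(W), (4,4)(W), (9,3)(W), (9,0)(W), (8,3)(W) — all W, so L
(9,6): →(8,6)(W), (4,6)(W), (9,5)(W), (9,2)(W), (8,5)(W) — all W, so L
Every other cell has at least one move into one of the L cells above, so it is W.
L cells per row: a=0: 3, a=1: 1, a=2: 2, a=3: 2, a=4: 2, a=5: 2, a=6: 2, a=7: 2, a=8: 2, a=9: 2; total 20.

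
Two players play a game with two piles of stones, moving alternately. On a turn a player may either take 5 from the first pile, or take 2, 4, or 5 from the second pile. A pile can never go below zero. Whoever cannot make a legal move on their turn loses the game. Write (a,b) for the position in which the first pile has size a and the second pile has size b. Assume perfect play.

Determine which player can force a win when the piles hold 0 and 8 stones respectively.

The second player wins.

Use the standard recursion: the mover loses at a terminal position; elsewhere, the mover wins exactly when some move hands the opponent an L position.
No move ever increases a pile, so every position that can arise here has a ≤ 0 and b ≤ 8; it is enough to label the cells with 0 ≤ a ≤ 0 and 0 ≤ b ≤ 8.
Every move lowers a or b (never raises either), so fill the grid row by row in increasing a, and left to right within a row: each cell's successors are then already labelled.
      b=0  b=1  b=2  b=3  b=4  b=5  b=6  b=7  b=8
a=0:    L    L    W    W    W    W    W    L    L
Cells with no legal move (terminal, hence L): (0,0), (0,1).
The remaining L cells, each justified by listing all of its moves:
(0,7): only reaches (0,5)(W), (0,3)(W), (0,2)(W), all W → L
(0,8): only reaches (0,6)(W), (0,4)(W), (0,3)(W), all W → L
Every other cell has at least one move into one of the L cells above, so it is W.
The starting position (0,8) is L: whatever the player to move does, the opponent receives a W position.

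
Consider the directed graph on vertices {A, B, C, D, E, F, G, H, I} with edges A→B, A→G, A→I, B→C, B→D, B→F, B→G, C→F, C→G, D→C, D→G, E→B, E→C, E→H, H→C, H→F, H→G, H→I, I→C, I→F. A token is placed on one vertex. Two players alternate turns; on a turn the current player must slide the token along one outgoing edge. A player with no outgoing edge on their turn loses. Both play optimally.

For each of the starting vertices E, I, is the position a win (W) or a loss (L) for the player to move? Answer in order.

Label each position W (a win for the player to move) or L (a loss). A position with no legal move is L; any other position is W exactly when some move reaches an L, and L when every move reaches a W.
Every edge goes from a vertex to one that appears earlier in the order G, F, C, D, I, H, B, A, E, so processing vertices in that order labels each vertex after all of its successors.
G: no outgoing edge → L
F: no outgoing edge → L
C: reaches L-position F → W
D: reaches L-position G → W
I: reaches L-position F → W
H: reaches L-position F → W
B: reaches L-position F → W
A: reaches L-position G → W
E: only reaches B(W), H(W), C(W), all W → L

E: L, I: W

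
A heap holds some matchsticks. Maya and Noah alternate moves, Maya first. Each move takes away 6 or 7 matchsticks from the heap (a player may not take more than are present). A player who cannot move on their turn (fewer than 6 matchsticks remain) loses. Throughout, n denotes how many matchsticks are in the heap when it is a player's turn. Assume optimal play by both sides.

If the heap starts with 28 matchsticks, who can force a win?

Work bottom-up. With no move the player to move loses. Otherwise the position is W if at least one move leads to an L position for the opponent, and L if every move leads to a W.
n=0: no move → L
n=1: no move → L
n=2: no move → L
n=3: no move → L
n=4: no move → L
n=5: no move → L
n=6: can move to 0, which is L ⇒ W
n=7: can move to 1, which is L ⇒ W
n=8: can move to 2, which is L ⇒ W
n=9: can move to 3, which is L ⇒ W
n=10: can move to 4, which is L ⇒ W
n=11: can move to 5, which is L ⇒ W
n=12: can move to 5, which is L ⇒ W
n=13: moves to 7(W), 6(W); every one is W ⇒ L
n=14: moves to 8(W), 7(W); every one is W ⇒ L
n=15: moves to 9(W), 8(W); every one is W ⇒ L
n=16: moves to 10(W), 9(W); every one is W ⇒ L
n=17: moves to 11(W), 10(W); every one is W ⇒ L
n=18: moves to 12(W), 11(W); every one is W ⇒ L
n=19: can move to 13, which is L ⇒ W
n=20: can move to 14, which is L ⇒ W
n=21: can move to 15, which is L ⇒ W
n=22: can move to 16, which is L ⇒ W
n=23: can move to 17, which is L ⇒ W
n=24: can move to 18, which is L ⇒ W
n=25: can move to 18, which is L ⇒ W
n=26: moves to 20(W), 19(W); every one is W ⇒ L
n=27: moves to 21(W), 20(W); every one is W ⇒ L
n=28: moves to 22(W), 21(W); every one is W ⇒ L
Every move from 28 reaches a W position, so the mover loses.

Noah wins.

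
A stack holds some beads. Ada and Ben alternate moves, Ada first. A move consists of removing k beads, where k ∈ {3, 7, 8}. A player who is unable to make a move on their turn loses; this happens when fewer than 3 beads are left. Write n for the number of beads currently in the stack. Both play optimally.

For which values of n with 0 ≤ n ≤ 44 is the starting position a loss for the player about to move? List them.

0, 1, 2, 6, 11, 12, 16, 17, 21, 22, 26, 27, 31, 32, 36, 37, 41, 42

Positions with no move are L. A position that does have a move is losing for the player to move precisely when every available move leads to a winning position for the opponent. Fill in the labels:
n=0: no move → L
n=1: no move → L
n=2: no move → L
n=3: →0(L), so W
n=4: →1(L), so W
n=5: →2(L), so W
n=6: →3(W) only, which is W, so L
n=7: →0(L), so W
n=8: →1(L), so W
n=9: →6(L), so W
n=10: →2(L), so W
n=11: →8(W), 4(W), 3(W) — all W, so L
n=12: →9(W), 5(W), 4(W) — all W, so L
n=13: →6(L), so W
n=14: →11(L), so W
n=15: →12(L), so W
n=16: →13(W), 9(W), 8(W) — all W, so L
n=17: →14(W), 10(W), 9(W) — all W, so L
n=18: →11(L), so W
n=19: →16(L), so W
n=20: →17(L), so W
n=21: →18(W), 14(W), 13(W) — all W, so L
n=22: →19(W), 15(W), 14(W) — all W, so L
n=23: →16(L), so W
n=24: →21(L), so W
n=25: →22(L), so W
n=26: →23(W), 19(W), 18(W) — all W, so L
n=27: →24(W), 20(W), 19(W) — all W, so L
n=28: →21(L), so W
n=29: →26(L), so W
n=30: →27(L), so W
n=31: →28(W), 24(W), 23(W) — all W, so L
n=32: →29(W), 25(W), 24(W) — all W, so L
n=33: →26(L), so W
n=34: →31(L), so W
n=35: →32(L), so W
n=36: →33(W), 29(W), 28(W) — all W, so L
n=37: →34(W), 30(W), 29(W) — all W, so L
n=38: →31(L), so W
n=39: →36(L), so W
n=40: →37(L), so W
n=41: →38(W), 34(W), 33(W) — all W, so L
n=42: →39(W), 35(W), 34(W) — all W, so L
n=43: →36(L), so W
n=44: →41(L), so W
Reading off the rows marked L gives the requested list; there are 18 such values of n.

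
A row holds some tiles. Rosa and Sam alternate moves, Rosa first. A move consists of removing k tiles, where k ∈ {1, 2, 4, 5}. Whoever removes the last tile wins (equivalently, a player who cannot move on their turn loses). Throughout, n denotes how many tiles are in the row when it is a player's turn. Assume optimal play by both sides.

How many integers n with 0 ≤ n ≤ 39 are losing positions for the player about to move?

Use the standard recursion: the mover loses at a terminal position; elsewhere, the mover wins exactly when some move hands the opponent an L position.
n=0: no move → L
n=1: →0(L), so W
n=2: →0(L), so W
n=3: →2(W), 1(W) — all W, so L
n=4: →3(L), so W
n=5: →3(L), so W
n=6: →5(W), 4(W), 2(W), 1(W) — all W, so L
n=7: →6(L), so W
n=8: →6(L), so W
n=9: →8(W), 7(W), 5(W), 4(W) — all W, so L
n=10: →9(L), so W
n=11: →9(L), so W
n=12: →11(W), 10(W), 8(W), 7(W) — all W, so L
n=13: →12(L), so W
n=14: →12(L), so W
n=15: →14(W), 13(W), 11(W), 10(W) — all W, so L
n=16: →15(L), so W
n=17: →15(L), so W
n=18: →17(W), 16(W), 14(W), 13(W) — all W, so L
n=19: →18(L), so W
n=20: →18(L), so W
n=21: →20(W), 19(W), 17(W), 16(W) — all W, so L
n=22: →21(L), so W
n=23: →21(L), so W
n=24: →23(W), 22(W), 20(W), 19(W) — all W, so L
n=25: →24(L), so W
n=26: →24(L), so W
n=27: →26(W), 25(W), 23(W), 22(W) — all W, so L
n=28: →27(L), so W
n=29: →27(L), so W
n=30: →29(W), 28(W), 26(W), 25(W) — all W, so L
n=31: →30(L), so W
n=32: →30(L), so W
n=33: →32(W), 31(W), 29(W), 28(W) — all W, so L
n=34: →33(L), so W
n=35: →33(L), so W
n=36: →35(W), 34(W), 32(W), 31(W) — all W, so L
n=37: →36(L), so W
n=38: →36(L), so W
n=39: →38(W), 37(W), 35(W), 34(W) — all W, so L
L entries with 0 ≤ n ≤ 39: n = 0, 3, 6, 9, 12, 15, 18, 21, 24, 27, 30, 33, 36, 39; that makes 14.

14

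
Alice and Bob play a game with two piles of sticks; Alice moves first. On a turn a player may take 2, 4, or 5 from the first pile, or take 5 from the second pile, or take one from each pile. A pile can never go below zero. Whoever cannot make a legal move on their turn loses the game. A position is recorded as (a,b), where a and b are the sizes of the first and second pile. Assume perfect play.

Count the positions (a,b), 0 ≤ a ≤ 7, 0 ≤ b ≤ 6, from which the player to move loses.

Work bottom-up. With no move the player to move loses. Otherwise the position is W if at least one move leads to an L position for the opponent, and L if every move leads to a W.
Every move lowers a or b (never raises either), so fill the grid row by row in increasing a, and left to right within a row: each cell's successors are then already labelled.
      b=0  b=1  b=2  b=3  b=4  b=5  b=6
a=0:    L    L    L    L    L    W    W
a=1:    L    W    W    W    W    W    L
a=2:    W    W    W    W    W    L    L
a=3:    W    L    L    L    L    L    W
a=4:    W    W    W    W    W    W    W
a=5:    W    W    W    W    W    W    W
a=6:    W    L    L    L    L    W    W
a=7:    L    W    W    W    W    W    W
Cells with no legal move (terminal, hence L): (0,0), (0,1), (0,2), (0,3), (0,4), (1,0).
The remaining L cells, each justified by listing all of its moves:
(1,6): only reaches (1,1)(W), (0,5)(W), all W → L
(2,5): only reaches (0,5)(W), (2,0)(W), (1,4)(W), all W → L
(2,6): only reaches (0,6)(W), (2,1)(W), (1,5)(W), all W → L
(3,1): only reaches (1,1)(W), (2,0)(W), all W → L
(3,2): only reaches (1,2)(W), (2,1)(W), all W → L
(3,3): only reaches (1,3)(W), (2,2)(W), all W → L
(3,4): only reaches (1,4)(W), (2,3)(W), all W → L
(3,5): only reaches (1,5)(W), (3,0)(W), (2,4)(W), all W → L
(6,1): only reaches (4,1)(W), (2,1)(W), (1,1)(W), (5,0)(W), all W → L
(6,2): only reaches (4,2)(W), (2,2)(W), (1,2)(W), (5,1)(W), all W → L
(6,3): only reaches (4,3)(W), (2,3)(W), (1,3)(W), (5,2)(W), all W → L
(6,4): only reaches (4,4)(W), (2,4)(W), (1,4)(W), (5,3)(W), all W → L
(7,0): only reaches (5,0)(W), (3,0)(W), (2,0)(W), all W → L
Every other cell has at least one move into one of the L cells above, so it is W.
L cells per row: a=0: 5, a=1: 2, a=2: 2, a=3: 5, a=4: 0, a=5: 0, a=6: 4, a=7: 1; total 19.

19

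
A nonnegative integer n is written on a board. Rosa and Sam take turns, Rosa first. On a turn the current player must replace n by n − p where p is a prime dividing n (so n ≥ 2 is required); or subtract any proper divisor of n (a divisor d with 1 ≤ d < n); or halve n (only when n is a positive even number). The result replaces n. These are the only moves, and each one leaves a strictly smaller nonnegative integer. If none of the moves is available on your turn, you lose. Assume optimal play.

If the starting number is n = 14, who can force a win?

Sam wins.

Label each position W (a win for the player to move) or L (a loss). A position with no legal move is L; any other position is W exactly when some move reaches an L, and L when every move reaches a W.
n=0: no move → L
n=1: no move → L
n=2: →0(L), so W
n=3: →0(L), so W
n=4: →2(W), 3(W) — all W, so L
n=5: →0(L), so W
n=6: →4(L), so W
n=7: →0(L), so W
n=8: →4(L), so W
n=9: →6(W), 8(W) — all W, so L
n=10: →9(L), so W
n=11: →0(L), so W
n=12: →9(L), so W
n=13: →0(L), so W
n=14: →7(W), 12(W), 13(W) — all W, so L
Every move from 14 reaches a W position, so the mover loses.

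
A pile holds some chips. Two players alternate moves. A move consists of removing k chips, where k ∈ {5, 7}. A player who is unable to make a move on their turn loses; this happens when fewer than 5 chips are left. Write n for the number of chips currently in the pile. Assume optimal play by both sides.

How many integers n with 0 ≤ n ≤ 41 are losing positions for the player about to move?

Label each position W (a win for the player to move) or L (a loss). A position with no legal move is L; any other position is W exactly when some move reaches an L, and L when every move reaches a W.
n=0: no move → L
n=1: no move → L
n=2: no move → L
n=3: no move → L
n=4: no move → L
n=5: can move to 0, which is L ⇒ W
n=6: can move to 1, which is L ⇒ W
n=7: can move to 2, which is L ⇒ W
n=8: can move to 3, which is L ⇒ W
n=9: can move to 4, which is L ⇒ W
n=10: can move to 3, which is L ⇒ W
n=11: can move to 4, which is L ⇒ W
n=12: moves to 7(W), 5(W); every one is W ⇒ L
n=13: moves to 8(W), 6(W); every one is W ⇒ L
n=14: moves to 9(W), 7(W); every one is W ⇒ L
n=15: moves to 10(W), 8(W); every one is W ⇒ L
n=16: moves to 11(W), 9(W); every one is W ⇒ L
n=17: can move to 12, which is L ⇒ W
n=18: can move to 13, which is L ⇒ W
n=19: can move to 14, which is L ⇒ W
n=20: can move to 15, which is L ⇒ W
n=21: can move to 16, which is L ⇒ W
n=22: can move to 15, which is L ⇒ W
n=23: can move to 16, which is L ⇒ W
n=24: moves to 19(W), 17(W); every one is W ⇒ L
n=25: moves to 20(W), 18(W); every one is W ⇒ L
n=26: moves to 21(W), 19(W); every one is W ⇒ L
n=27: moves to 22(W), 20(W); every one is W ⇒ L
n=28: moves to 23(W), 21(W); every one is W ⇒ L
n=29: can move to 24, which is L ⇒ W
n=30: can move to 25, which is L ⇒ W
n=31: can move to 26, which is L ⇒ W
n=32: can move to 27, which is L ⇒ W
n=33: can move to 28, which is L ⇒ W
n=34: can move to 27, which is L ⇒ W
n=35: can move to 28, which is L ⇒ W
n=36: moves to 31(W), 29(W); every one is W ⇒ L
n=37: moves to 32(W), 30(W); every one is W ⇒ L
n=38: moves to 33(W), 31(W); every one is W ⇒ L
n=39: moves to 34(W), 32(W); every one is W ⇒ L
n=40: moves to 35(W), 33(W); every one is W ⇒ L
n=41: can move to 36, which is L ⇒ W
L entries with 0 ≤ n ≤ 41: n = 0, 1, 2, 3, 4, 12, 13, 14, 15, 16, 24, 25, 26, 27, 28, 36, 37, 38, 39, 40; that makes 20.

20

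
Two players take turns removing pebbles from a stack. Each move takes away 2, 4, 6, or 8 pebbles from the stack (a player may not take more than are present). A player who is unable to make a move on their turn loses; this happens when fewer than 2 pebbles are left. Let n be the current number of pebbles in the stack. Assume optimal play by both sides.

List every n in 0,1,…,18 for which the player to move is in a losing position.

Positions with no move are L. A position that does have a move is losing for the player to move precisely when every available move leads to a winning position for the opponent. Fill in the labels:
n=0: no move → L
n=1: no move → L
n=2: →0(L), so W
n=3: →1(L), so W
n=4: →0(L), so W
n=5: →1(L), so W
n=6: →0(L), so W
n=7: →1(L), so W
n=8: →0(L), so W
n=9: →1(L), so W
n=10: →8(W), 6(W), 4(W), 2(W) — all W, so L
n=11: →9(W), 7(W), 5(W), 3(W) — all W, so L
n=12: →10(L), so W
n=13: →11(L), so W
n=14: →10(L), so W
n=15: →11(L), so W
n=16: →10(L), so W
n=17: →11(L), so W
n=18: →10(L), so W
The losing starting values of n are exactly the entries labelled L in this table (4 of them).

0, 1, 10, 11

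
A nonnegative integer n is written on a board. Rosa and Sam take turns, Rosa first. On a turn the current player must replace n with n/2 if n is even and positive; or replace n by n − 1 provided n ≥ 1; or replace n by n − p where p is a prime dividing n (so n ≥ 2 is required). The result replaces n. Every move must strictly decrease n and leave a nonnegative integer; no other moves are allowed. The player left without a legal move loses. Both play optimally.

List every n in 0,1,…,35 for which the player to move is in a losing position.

0, 4, 9, 14, 20, 24, 30, 34

Compute win/loss labels from the base case upward. A position with no move is L. Any other position is W if it can reach an L in one move, else L.
n=0: no move → L
n=1: can move to 0, which is L ⇒ W
n=2: can move to 0, which is L ⇒ W
n=3: can move to 0, which is L ⇒ W
n=4: moves to 2(W), 3(W); every one is W ⇒ L
n=5: can move to 0, which is L ⇒ W
n=6: can move to 4, which is L ⇒ W
n=7: can move to 0, which is L ⇒ W
n=8: can move to 4, which is L ⇒ W
n=9: moves to 6(W), 8(W); every one is W ⇒ L
n=10: can move to 9, which is L ⇒ W
n=11: can move to 0, which is L ⇒ W
n=12: can move to 9, which is L ⇒ W
n=13: can move to 0, which is L ⇒ W
n=14: moves to 7(W), 12(W), 13(W); every one is W ⇒ L
n=15: can move to 14, which is L ⇒ W
n=16: can move to 14, which is L ⇒ W
n=17: can move to 0, which is L ⇒ W
n=18: can move to 9, which is L ⇒ W
n=19: can move to 0, which is L ⇒ W
n=20: moves to 10(W), 15(W), 18(W), 19(W); every one is W ⇒ L
n=21: can move to 14, which is L ⇒ W
n=22: can move to 20, which is L ⇒ W
n=23: can move to 0, which is L ⇒ W
n=24: moves to 12(W), 21(W), 22(W), 23(W); every one is W ⇒ L
n=25: can move to 20, which is L ⇒ W
n=26: can move to 24, which is L ⇒ W
n=27: can move to 24, which is L ⇒ W
n=28: can move to 14, which is L ⇒ W
n=29: can move to 0, which is L ⇒ W
n=30: moves to 15(W), 25(W), 27(W), 28(W), 29(W); every one is W ⇒ L
n=31: can move to 0, which is L ⇒ W
n=32: can move to 30, which is L ⇒ W
n=33: can move to 30, which is L ⇒ W
n=34: moves to 17(W), 32(W), 33(W); every one is W ⇒ L
n=35: can move to 30, which is L ⇒ W
Reading off the rows marked L gives the requested list; there are 8 such values of n.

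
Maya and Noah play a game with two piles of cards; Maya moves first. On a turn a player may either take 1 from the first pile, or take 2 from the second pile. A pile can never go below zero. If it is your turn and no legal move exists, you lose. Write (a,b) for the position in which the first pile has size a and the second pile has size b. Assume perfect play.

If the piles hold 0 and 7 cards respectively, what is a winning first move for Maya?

Move to (0,5).

Build the W/L table. Terminal = L. A non-terminal position is W if it has a move to some L; otherwise it is L.
No move ever increases a pile, so every position that can arise here has a ≤ 0 and b ≤ 7; it is enough to label the cells with 0 ≤ a ≤ 0 and 0 ≤ b ≤ 7.
Every move lowers a or b (never raises either), so fill the grid row by row in increasing a, and left to right within a row: each cell's successors are then already labelled.
      b=0  b=1  b=2  b=3  b=4  b=5  b=6  b=7
a=0:    L    L    W    W    L    L    W    W
Cells with no legal move (terminal, hence L): (0,0), (0,1).
The remaining L cells, each justified by listing all of its moves:
(0,4): →(0,2)(W) only, which is W, so L
(0,5): →(0,3)(W) only, which is W, so L
Every other cell has at least one move into one of the L cells above, so it is W.
From (0,7), the L positions reachable in one move are: (0,5).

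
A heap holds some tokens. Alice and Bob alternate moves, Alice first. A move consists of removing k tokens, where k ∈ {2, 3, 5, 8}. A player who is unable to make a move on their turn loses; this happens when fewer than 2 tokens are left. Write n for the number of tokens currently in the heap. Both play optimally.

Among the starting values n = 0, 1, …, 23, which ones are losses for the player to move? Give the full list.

Label each position W (a win for the player to move) or L (a loss). A position with no legal move is L; any other position is W exactly when some move reaches an L, and L when every move reaches a W.
n=0: no move → L
n=1: no move → L
n=2: can move to 0, which is L ⇒ W
n=3: can move to 1, which is L ⇒ W
n=4: can move to 1, which is L ⇒ W
n=5: can move to 0, which is L ⇒ W
n=6: can move to 1, which is L ⇒ W
n=7: moves to 5(W), 4(W), 2(W); every one is W ⇒ L
n=8: can move to 0, which is L ⇒ W
n=9: can move to 7, which is L ⇒ W
n=10: can move to 7, which is L ⇒ W
n=11: moves to 9(W), 8(W), 6(W), 3(W); every one is W ⇒ L
n=12: can move to 7, which is L ⇒ W
n=13: can move to 11, which is L ⇒ W
n=14: can move to 11, which is L ⇒ W
n=15: can move to 7, which is L ⇒ W
n=16: can move to 11, which is L ⇒ W
n=17: moves to 15(W), 14(W), 12(W), 9(W); every one is W ⇒ L
n=18: moves to 16(W), 15(W), 13(W), 10(W); every one is W ⇒ L
n=19: can move to 17, which is L ⇒ W
n=20: can move to 18, which is L ⇒ W
n=21: can move to 18, which is L ⇒ W
n=22: can move to 17, which is L ⇒ W
n=23: can move to 18, which is L ⇒ W
The losing starting values of n are exactly the entries labelled L in this table (6 of them).

0, 1, 7, 11, 17, 18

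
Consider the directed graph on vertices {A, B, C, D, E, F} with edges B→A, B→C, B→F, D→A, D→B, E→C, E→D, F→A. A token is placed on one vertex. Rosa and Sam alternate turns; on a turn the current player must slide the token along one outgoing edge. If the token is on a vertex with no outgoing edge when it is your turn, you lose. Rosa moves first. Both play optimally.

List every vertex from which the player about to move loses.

A, C

Positions with no move are L. A position that does have a move is losing for the player to move precisely when every available move leads to a winning position for the opponent. Fill in the labels:
Every edge goes from a vertex to one that appears earlier in the order A, C, F, B, D, E, so processing vertices in that order labels each vertex after all of its successors.
A: no outgoing edge → L
C: no outgoing edge → L
F: can move to A, which is L ⇒ W
B: can move to C, which is L ⇒ W
D: can move to A, which is L ⇒ W
E: can move to C, which is L ⇒ W
Reading off the rows marked L gives the requested list; there are 2 such vertices.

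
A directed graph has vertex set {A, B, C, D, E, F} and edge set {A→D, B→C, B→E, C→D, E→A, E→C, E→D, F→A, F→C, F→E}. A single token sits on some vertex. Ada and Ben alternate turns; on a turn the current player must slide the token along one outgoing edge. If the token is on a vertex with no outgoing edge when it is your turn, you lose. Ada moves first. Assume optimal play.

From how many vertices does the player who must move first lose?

3

Use the standard recursion: the mover loses at a terminal position; elsewhere, the mover wins exactly when some move hands the opponent an L position.
Every edge goes from a vertex to one that appears earlier in the order D, C, A, E, B, F, so processing vertices in that order labels each vertex after all of its successors.
D: no outgoing edge → L
C: reaches L-position D → W
A: reaches L-position D → W
E: reaches L-position D → W
B: only reaches E(W), C(W), all W → L
F: only reaches E(W), A(W), C(W), all W → L
The L vertices are B, D, F; that is 3 in all.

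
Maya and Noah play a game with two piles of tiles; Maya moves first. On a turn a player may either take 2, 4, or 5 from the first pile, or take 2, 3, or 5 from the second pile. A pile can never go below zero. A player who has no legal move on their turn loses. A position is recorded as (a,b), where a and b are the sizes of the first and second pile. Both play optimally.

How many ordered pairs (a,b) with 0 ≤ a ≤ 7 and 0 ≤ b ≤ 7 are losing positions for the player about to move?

18

Use the standard recursion: the mover loses at a terminal position; elsewhere, the mover wins exactly when some move hands the opponent an L position.
Every move lowers a or b (never raises either), so fill the grid row by row in increasing a, and left to right within a row: each cell's successors are then already labelled.
      b=0  b=1  b=2  b=3  b=4  b=5  b=6  b=7
a=0:    L    L    W    W    W    W    W    L
a=1:    L    L    W    W    W    W    W    L
a=2:    W    W    L    L    W    W    W    W
a=3:    W    W    L    L    W    W    W    W
a=4:    W    W    W    W    L    L    W    W
a=5:    W    W    W    W    L    L    W    W
a=6:    W    W    W    W    W    W    L    W
a=7:    L    L    W    W    W    W    W    L
Cells with no legal move (terminal, hence L): (0,0), (0,1), (1,0), (1,1).
The remaining L cells, each justified by listing all of its moves:
(0,7): →(0,5)(W), (0,4)(W), (0,2)(W) — all W, so L
(1,7): →(1,5)(W), (1,4)(W), (1,2)(W) — all W, so L
(2,2): →(0,2)(W), (2,0)(W) — all W, so L
(2,3): →(0,3)(W), (2,1)(W), (2,0)(W) — all W, so L
(3,2): →(1,2)(W), (3,0)(W) — all W, so L
(3,3): →(1,3)(W), (3,1)(W), (3,0)(W) — all W, so L
(4,4): →(2,4)(W), (0,4)(W), (4,2)(W), (4,1)(W) — all W, so L
(4,5): →(2,5)(W), (0,5)(W), (4,3)(W), (4,2)(W), (4,0)(W) — all W, so L
(5,4): →(3,4)(W), (1,4)(W), (0,4)(W), (5,2)(W), (5,1)(W) — all W, so L
(5,5): →(3,5)(W), (1,5)(W), (0,5)(W), (5,3)(W), (5,2)(W), (5,0)(W) — all W, so L
(6,6): →(4,6)(W), (2,6)(W), (1,6)(W), (6,4)(W), (6,3)(W), (6,1)(W) — all W, so L
(7,0): →(5,0)(W), (3,0)(W), (2,0)(W) — all W, so L
(7,1): →(5,1)(W), (3,1)(W), (2,1)(W) — all W, so L
(7,7): →(5,7)(W), (3,7)(W), (2,7)(W), (7,5)(W), (7,4)(W), (7,2)(W) — all W, so L
Every other cell has at least one move into one of the L cells above, so it is W.
L cells per row: a=0: 3, a=1: 3, a=2: 2, a=3: 2, a=4: 2, a=5: 2, a=6: 1, a=7: 3; total 18.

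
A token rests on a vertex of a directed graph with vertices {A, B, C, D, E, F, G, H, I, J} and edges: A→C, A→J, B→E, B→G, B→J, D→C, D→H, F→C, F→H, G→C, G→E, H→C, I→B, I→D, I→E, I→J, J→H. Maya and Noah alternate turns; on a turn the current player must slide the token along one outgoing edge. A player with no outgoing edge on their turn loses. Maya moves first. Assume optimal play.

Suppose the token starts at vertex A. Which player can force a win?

Positions with no move are L. A position that does have a move is losing for the player to move precisely when every available move leads to a winning position for the opponent. Fill in the labels:
Every edge goes from a vertex to one that appears earlier in the order E, C, H, J, G, F, D, A, B, I, so processing vertices in that order labels each vertex after all of its successors.
E: no outgoing edge → L
C: no outgoing edge → L
H: can move to C, which is L ⇒ W
J: the only move is to H(W), a W ⇒ L
G: can move to C, which is L ⇒ W
F: can move to C, which is L ⇒ W
D: can move to C, which is L ⇒ W
A: can move to J, which is L ⇒ W
B: can move to J, which is L ⇒ W
I: can move to J, which is L ⇒ W
The starting position A is W: Maya should move to J, handing over an L position.

Maya wins.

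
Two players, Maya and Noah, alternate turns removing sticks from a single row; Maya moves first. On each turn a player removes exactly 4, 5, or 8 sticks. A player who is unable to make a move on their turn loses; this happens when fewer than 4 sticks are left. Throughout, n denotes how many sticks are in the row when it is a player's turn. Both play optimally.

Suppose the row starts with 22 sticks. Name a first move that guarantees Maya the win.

Compute win/loss labels from the base case upward. A position with no move is L. Any other position is W if it can reach an L in one move, else L.
n=0: no move → L
n=1: no move → L
n=2: no move → L
n=3: no move → L
n=4: can move to 0, which is L ⇒ W
n=5: can move to 1, which is L ⇒ W
n=6: can move to 2, which is L ⇒ W
n=7: can move to 3, which is L ⇒ W
n=8: can move to 3, which is L ⇒ W
n=9: can move to 1, which is L ⇒ W
n=10: can move to 2, which is L ⇒ W
n=11: can move to 3, which is L ⇒ W
n=12: moves to 8(W), 7(W), 4(W); every one is W ⇒ L
n=13: moves to 9(W), 8(W), 5(W); every one is W ⇒ L
n=14: moves to 10(W), 9(W), 6(W); every one is W ⇒ L
n=15: moves to 11(W), 10(W), 7(W); every one is W ⇒ L
n=16: can move to 12, which is L ⇒ W
n=17: can move to 13, which is L ⇒ W
n=18: can move to 14, which is L ⇒ W
n=19: can move to 15, which is L ⇒ W
n=20: can move to 15, which is L ⇒ W
n=21: can move to 13, which is L ⇒ W
n=22: can move to 14, which is L ⇒ W
From 22, the L positions reachable in one move are: 14.

Remove 8, leaving 14.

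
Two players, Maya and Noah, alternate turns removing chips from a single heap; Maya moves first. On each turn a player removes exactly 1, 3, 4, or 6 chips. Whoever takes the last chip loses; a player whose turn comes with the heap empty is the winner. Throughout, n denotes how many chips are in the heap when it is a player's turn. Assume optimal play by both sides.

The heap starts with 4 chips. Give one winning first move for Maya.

Remove 1, leaving 3.

Classify positions by backward induction: terminal positions (no move available) are W. From any other position, the mover wins iff some move reaches an L.
n=0: no move; the opponent has just taken the last chip and therefore loses → W
n=1: →0(W) only, which is W, so L
n=2: →1(L), so W
n=3: →2(W), 0(W) — all W, so L
n=4: →3(L), so W
From 4, the L positions reachable in one move are: 3, 1. Any move reaching one of these is winning.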